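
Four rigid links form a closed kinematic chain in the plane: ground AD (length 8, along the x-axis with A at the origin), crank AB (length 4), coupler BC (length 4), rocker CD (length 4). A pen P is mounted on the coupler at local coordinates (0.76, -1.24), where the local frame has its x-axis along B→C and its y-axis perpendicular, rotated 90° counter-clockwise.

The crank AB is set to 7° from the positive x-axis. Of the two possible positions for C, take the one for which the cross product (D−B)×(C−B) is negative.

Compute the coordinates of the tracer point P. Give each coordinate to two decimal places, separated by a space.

3.14 -0.71

A=(0,0), D=(8.00,0)
B = A + 4.00·(cos7°, sin7°) = (3.9702, 0.4875)
|BD| = 4.0592
circle(B,4.00) ∩ circle(D,4.00): a=2.0296, h=3.4468
  candidates: C₊=(6.3990,3.6656) cross=13.991; C₋=(5.5712,-3.1782) cross=-13.991
  mode - wants cross < 0 → take C=(5.5712,-3.1782) (cross=-13.991)
ex = (C−B)/|BC| = (0.4002,-0.9164); ey = (0.9164,0.4002)
P = B + 0.76·ex + -1.24·ey = (3.1380,-0.7053)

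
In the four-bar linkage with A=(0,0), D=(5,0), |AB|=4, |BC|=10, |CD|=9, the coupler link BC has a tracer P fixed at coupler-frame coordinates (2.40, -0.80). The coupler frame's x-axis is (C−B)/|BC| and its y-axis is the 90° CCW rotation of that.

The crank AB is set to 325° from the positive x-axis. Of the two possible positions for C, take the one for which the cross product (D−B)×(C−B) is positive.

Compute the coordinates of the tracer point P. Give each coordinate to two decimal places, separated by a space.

A=(0,0), D=(5.00,0)
B = A + 4.00·(cos325°, sin325°) = (3.2766, -2.2943)
|BD| = 2.8695
circle(B,10.00) ∩ circle(D,9.00): a=4.7454, h=8.8023
  candidates: C₊=(-0.9112,6.7866) cross=25.258; C₋=(13.1646,-3.7867) cross=-25.258
  mode + wants cross > 0 → take C=(-0.9112,6.7866) (cross=25.258)
ex = (C−B)/|BC| = (-0.4188,0.9081); ey = (-0.9081,-0.4188)
P = B + 2.40·ex + -0.80·ey = (2.9980,0.2201)

3.00 0.22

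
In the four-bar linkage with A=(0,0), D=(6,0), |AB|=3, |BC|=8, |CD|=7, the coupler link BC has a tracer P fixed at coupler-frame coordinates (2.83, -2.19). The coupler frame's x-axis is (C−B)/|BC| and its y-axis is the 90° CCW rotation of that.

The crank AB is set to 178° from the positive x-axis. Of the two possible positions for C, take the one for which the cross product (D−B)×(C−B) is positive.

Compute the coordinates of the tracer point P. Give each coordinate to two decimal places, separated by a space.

0.53 0.71

A=(0,0), D=(6.00,0)
B = A + 3.00·(cos178°, sin178°) = (-2.9982, 0.1047)
|BD| = 8.9988
circle(B,8.00) ∩ circle(D,7.00): a=5.3328, h=5.9633
  candidates: C₊=(2.4037,6.0055) cross=53.662; C₋=(2.2649,-5.9202) cross=-53.662
  mode + wants cross > 0 → take C=(2.4037,6.0055) (cross=53.662)
ex = (C−B)/|BC| = (0.6752,0.7376); ey = (-0.7376,0.6752)
P = B + 2.83·ex + -2.19·ey = (0.5281,0.7134)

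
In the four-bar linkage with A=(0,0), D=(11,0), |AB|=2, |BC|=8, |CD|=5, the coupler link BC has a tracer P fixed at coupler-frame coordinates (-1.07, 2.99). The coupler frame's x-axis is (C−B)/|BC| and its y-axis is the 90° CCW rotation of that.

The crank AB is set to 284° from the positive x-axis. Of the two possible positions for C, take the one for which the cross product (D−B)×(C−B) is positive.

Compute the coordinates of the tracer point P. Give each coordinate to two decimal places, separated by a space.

A=(0,0), D=(11.00,0)
B = A + 2.00·(cos284°, sin284°) = (0.4838, -1.9406)
|BD| = 10.6937
circle(B,8.00) ∩ circle(D,5.00): a=7.1704, h=3.5477
  candidates: C₊=(6.8913,2.8494) cross=37.938; C₋=(8.1789,-4.1282) cross=-37.938
  mode + wants cross > 0 → take C=(6.8913,2.8494) (cross=37.938)
ex = (C−B)/|BC| = (0.8009,0.5987); ey = (-0.5987,0.8009)
P = B + -1.07·ex + 2.99·ey = (-2.1634,-0.1864)

-2.16 -0.19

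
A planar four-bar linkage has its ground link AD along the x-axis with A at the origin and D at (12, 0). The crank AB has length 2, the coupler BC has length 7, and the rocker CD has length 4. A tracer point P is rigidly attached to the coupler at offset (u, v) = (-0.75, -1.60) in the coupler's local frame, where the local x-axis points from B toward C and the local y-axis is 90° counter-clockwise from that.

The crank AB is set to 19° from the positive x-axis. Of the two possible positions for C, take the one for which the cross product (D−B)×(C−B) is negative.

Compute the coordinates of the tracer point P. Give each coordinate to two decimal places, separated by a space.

0.62 -0.58

A=(0,0), D=(12.00,0)
B = A + 2.00·(cos19°, sin19°) = (1.8910, 0.6511)
|BD| = 10.1299
circle(B,7.00) ∩ circle(D,4.00): a=6.6938, h=2.0477
  candidates: C₊=(8.7026,2.2643) cross=20.743; C₋=(8.4394,-1.8226) cross=-20.743
  mode - wants cross < 0 → take C=(8.4394,-1.8226) (cross=-20.743)
ex = (C−B)/|BC| = (0.9355,-0.3534); ey = (0.3534,0.9355)
P = B + -0.75·ex + -1.60·ey = (0.6240,-0.5806)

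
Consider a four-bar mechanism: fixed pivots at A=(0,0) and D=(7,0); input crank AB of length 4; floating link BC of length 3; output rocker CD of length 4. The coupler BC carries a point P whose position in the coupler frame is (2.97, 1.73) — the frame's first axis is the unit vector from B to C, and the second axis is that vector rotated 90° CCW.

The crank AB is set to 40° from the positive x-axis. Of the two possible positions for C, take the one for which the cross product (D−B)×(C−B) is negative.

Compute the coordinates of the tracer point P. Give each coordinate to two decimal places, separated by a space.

4.75 -0.42

A=(0,0), D=(7.00,0)
B = A + 4.00·(cos40°, sin40°) = (3.0642, 2.5712)
|BD| = 4.7012
circle(B,3.00) ∩ circle(D,4.00): a=1.6061, h=2.5338
  candidates: C₊=(5.7946,3.8141) cross=11.912; C₋=(3.0230,-0.4286) cross=-11.912
  mode - wants cross < 0 → take C=(3.0230,-0.4286) (cross=-11.912)
ex = (C−B)/|BC| = (-0.0137,-0.9999); ey = (0.9999,-0.0137)
P = B + 2.97·ex + 1.73·ey = (4.7533,-0.4223)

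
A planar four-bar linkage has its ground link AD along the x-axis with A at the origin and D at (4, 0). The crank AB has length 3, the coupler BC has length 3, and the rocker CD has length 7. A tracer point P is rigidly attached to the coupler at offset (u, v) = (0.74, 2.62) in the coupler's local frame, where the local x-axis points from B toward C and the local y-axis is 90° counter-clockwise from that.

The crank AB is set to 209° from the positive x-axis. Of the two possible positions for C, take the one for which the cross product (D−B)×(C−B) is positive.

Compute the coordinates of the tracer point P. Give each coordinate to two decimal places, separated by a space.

-5.29 -0.90

A=(0,0), D=(4.00,0)
B = A + 3.00·(cos209°, sin209°) = (-2.6239, -1.4544)
|BD| = 6.7817
circle(B,3.00) ∩ circle(D,7.00): a=0.4417, h=2.9673
  candidates: C₊=(-2.8288,1.5386) cross=20.123; C₋=(-1.5561,-4.2580) cross=-20.123
  mode + wants cross > 0 → take C=(-2.8288,1.5386) (cross=20.123)
ex = (C−B)/|BC| = (-0.0683,0.9977); ey = (-0.9977,-0.0683)
P = B + 0.74·ex + 2.62·ey = (-5.2883,-0.8952)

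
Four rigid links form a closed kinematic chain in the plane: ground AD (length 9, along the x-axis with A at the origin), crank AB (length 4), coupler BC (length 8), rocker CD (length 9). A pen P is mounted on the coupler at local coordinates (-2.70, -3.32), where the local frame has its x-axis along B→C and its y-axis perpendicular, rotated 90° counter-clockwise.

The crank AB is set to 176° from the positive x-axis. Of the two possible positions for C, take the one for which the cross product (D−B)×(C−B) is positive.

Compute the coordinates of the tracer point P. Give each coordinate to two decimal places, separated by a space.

A=(0,0), D=(9.00,0)
B = A + 4.00·(cos176°, sin176°) = (-3.9903, 0.2790)
|BD| = 12.9933
circle(B,8.00) ∩ circle(D,9.00): a=5.8424, h=5.4650
  candidates: C₊=(1.9682,5.6173) cross=71.008; C₋=(1.7335,-5.3101) cross=-71.008
  mode + wants cross > 0 → take C=(1.9682,5.6173) (cross=71.008)
ex = (C−B)/|BC| = (0.7448,0.6673); ey = (-0.6673,0.7448)
P = B + -2.70·ex + -3.32·ey = (-3.7859,-3.9954)

-3.79 -4.00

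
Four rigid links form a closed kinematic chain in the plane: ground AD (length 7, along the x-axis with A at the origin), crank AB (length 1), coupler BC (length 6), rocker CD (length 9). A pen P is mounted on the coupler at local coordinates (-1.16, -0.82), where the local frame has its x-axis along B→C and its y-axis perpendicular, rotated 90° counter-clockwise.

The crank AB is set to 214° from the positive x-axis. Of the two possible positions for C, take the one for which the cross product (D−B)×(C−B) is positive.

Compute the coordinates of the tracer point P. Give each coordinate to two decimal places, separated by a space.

-0.14 -1.80

A=(0,0), D=(7.00,0)
B = A + 1.00·(cos214°, sin214°) = (-0.8290, -0.5592)
|BD| = 7.8490
circle(B,6.00) ∩ circle(D,9.00): a=1.0579, h=5.9060
  candidates: C₊=(-0.1946,5.4072) cross=46.356; C₋=(0.6469,-6.3748) cross=-46.356
  mode + wants cross > 0 → take C=(-0.1946,5.4072) (cross=46.356)
ex = (C−B)/|BC| = (0.1057,0.9944); ey = (-0.9944,0.1057)
P = B + -1.16·ex + -0.82·ey = (-0.1363,-1.7994)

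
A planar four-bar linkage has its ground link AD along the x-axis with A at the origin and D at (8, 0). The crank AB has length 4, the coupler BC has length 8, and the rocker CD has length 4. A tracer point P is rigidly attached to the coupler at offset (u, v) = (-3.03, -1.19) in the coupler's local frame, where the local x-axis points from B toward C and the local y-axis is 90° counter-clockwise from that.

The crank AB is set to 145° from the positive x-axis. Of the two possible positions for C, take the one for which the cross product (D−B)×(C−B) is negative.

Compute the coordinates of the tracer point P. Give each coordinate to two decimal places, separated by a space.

-6.53 2.38

A=(0,0), D=(8.00,0)
B = A + 4.00·(cos145°, sin145°) = (-3.2766, 2.2943)
|BD| = 11.5076
circle(B,8.00) ∩ circle(D,4.00): a=7.8394, h=1.5950
  candidates: C₊=(4.7234,2.2943) cross=18.354; C₋=(4.0874,-0.8316) cross=-18.354
  mode - wants cross < 0 → take C=(4.0874,-0.8316) (cross=-18.354)
ex = (C−B)/|BC| = (0.9205,-0.3907); ey = (0.3907,0.9205)
P = B + -3.03·ex + -1.19·ey = (-6.5307,2.3829)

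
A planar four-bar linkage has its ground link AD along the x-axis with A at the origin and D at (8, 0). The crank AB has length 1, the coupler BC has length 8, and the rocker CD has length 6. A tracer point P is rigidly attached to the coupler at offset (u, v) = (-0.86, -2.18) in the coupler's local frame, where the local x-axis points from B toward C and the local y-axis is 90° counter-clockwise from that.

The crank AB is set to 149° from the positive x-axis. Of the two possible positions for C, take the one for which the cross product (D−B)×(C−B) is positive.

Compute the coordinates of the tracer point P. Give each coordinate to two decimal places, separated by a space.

-0.20 -1.73

A=(0,0), D=(8.00,0)
B = A + 1.00·(cos149°, sin149°) = (-0.8572, 0.5150)
|BD| = 8.8721
circle(B,8.00) ∩ circle(D,6.00): a=6.0140, h=5.2755
  candidates: C₊=(5.4530,5.4326) cross=46.805; C₋=(4.8405,-5.1007) cross=-46.805
  mode + wants cross > 0 → take C=(5.4530,5.4326) (cross=46.805)
ex = (C−B)/|BC| = (0.7888,0.6147); ey = (-0.6147,0.7888)
P = B + -0.86·ex + -2.18·ey = (-0.1955,-1.7331)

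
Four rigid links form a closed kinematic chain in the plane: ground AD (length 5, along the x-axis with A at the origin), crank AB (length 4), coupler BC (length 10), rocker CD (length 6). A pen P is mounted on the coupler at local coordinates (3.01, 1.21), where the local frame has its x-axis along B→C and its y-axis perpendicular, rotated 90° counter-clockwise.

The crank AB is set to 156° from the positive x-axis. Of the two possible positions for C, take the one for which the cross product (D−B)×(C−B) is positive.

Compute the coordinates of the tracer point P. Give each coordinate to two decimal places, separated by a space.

A=(0,0), D=(5.00,0)
B = A + 4.00·(cos156°, sin156°) = (-3.6542, 1.6269)
|BD| = 8.8058
circle(B,10.00) ∩ circle(D,6.00): a=8.0369, h=5.9505
  candidates: C₊=(5.3437,5.9901) cross=52.399; C₋=(3.1449,-5.7060) cross=-52.399
  mode + wants cross > 0 → take C=(5.3437,5.9901) (cross=52.399)
ex = (C−B)/|BC| = (0.8998,0.4363); ey = (-0.4363,0.8998)
P = B + 3.01·ex + 1.21·ey = (-1.4738,4.0290)

-1.47 4.03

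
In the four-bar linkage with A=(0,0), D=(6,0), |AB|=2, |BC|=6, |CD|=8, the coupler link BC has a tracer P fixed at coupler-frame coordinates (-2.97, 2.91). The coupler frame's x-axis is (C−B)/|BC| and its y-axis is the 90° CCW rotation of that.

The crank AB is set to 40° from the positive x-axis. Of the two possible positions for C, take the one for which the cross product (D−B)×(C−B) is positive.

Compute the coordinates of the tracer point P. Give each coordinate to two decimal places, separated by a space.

-1.83 -1.16

A=(0,0), D=(6.00,0)
B = A + 2.00·(cos40°, sin40°) = (1.5321, 1.2856)
|BD| = 4.6492
circle(B,6.00) ∩ circle(D,8.00): a=-0.6867, h=5.9606
  candidates: C₊=(2.5204,7.2036) cross=27.712; C₋=(-0.7760,-4.2527) cross=-27.712
  mode + wants cross > 0 → take C=(2.5204,7.2036) (cross=27.712)
ex = (C−B)/|BC| = (0.1647,0.9863); ey = (-0.9863,0.1647)
P = B + -2.97·ex + 2.91·ey = (-1.8274,-1.1645)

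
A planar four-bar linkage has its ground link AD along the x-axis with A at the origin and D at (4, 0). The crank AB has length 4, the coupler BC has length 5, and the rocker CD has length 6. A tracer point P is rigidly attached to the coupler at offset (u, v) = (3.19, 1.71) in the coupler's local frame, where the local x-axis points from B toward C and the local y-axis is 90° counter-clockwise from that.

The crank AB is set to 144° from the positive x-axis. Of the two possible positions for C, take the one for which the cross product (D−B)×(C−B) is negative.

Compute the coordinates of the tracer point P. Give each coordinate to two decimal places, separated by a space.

-0.54 -0.06

A=(0,0), D=(4.00,0)
B = A + 4.00·(cos144°, sin144°) = (-3.2361, 2.3511)
|BD| = 7.6085
circle(B,5.00) ∩ circle(D,6.00): a=3.0813, h=3.9377
  candidates: C₊=(0.9113,5.1439) cross=29.960; C₋=(-1.5223,-2.3460) cross=-29.960
  mode - wants cross < 0 → take C=(-1.5223,-2.3460) (cross=-29.960)
ex = (C−B)/|BC| = (0.3427,-0.9394); ey = (0.9394,0.3427)
P = B + 3.19·ex + 1.71·ey = (-0.5363,-0.0595)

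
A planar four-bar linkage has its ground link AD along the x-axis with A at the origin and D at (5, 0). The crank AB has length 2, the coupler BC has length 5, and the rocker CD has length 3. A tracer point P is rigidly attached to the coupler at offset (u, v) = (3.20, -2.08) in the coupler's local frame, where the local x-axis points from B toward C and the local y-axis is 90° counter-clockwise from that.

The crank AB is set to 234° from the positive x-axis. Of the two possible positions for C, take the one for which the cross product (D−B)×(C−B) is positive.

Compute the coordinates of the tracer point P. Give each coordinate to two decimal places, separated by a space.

A=(0,0), D=(5.00,0)
B = A + 2.00·(cos234°, sin234°) = (-1.1756, -1.6180)
|BD| = 6.3840
circle(B,5.00) ∩ circle(D,3.00): a=4.4451, h=2.2893
  candidates: C₊=(2.5442,1.7231) cross=14.615; C₋=(3.7046,-2.7059) cross=-14.615
  mode + wants cross > 0 → take C=(2.5442,1.7231) (cross=14.615)
ex = (C−B)/|BC| = (0.7440,0.6682); ey = (-0.6682,0.7440)
P = B + 3.20·ex + -2.08·ey = (2.5950,-1.0271)

2.60 -1.03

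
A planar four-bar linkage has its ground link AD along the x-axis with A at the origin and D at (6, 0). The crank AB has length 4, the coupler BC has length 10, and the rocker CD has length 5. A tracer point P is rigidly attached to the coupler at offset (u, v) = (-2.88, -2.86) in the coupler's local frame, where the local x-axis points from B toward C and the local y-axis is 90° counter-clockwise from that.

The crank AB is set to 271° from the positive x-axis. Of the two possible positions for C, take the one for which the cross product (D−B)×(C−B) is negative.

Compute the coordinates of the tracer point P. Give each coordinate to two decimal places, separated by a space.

-2.50 -7.14

A=(0,0), D=(6.00,0)
B = A + 4.00·(cos271°, sin271°) = (0.0698, -3.9994)
|BD| = 7.1528
circle(B,10.00) ∩ circle(D,5.00): a=8.8191, h=4.7142
  candidates: C₊=(4.7456,4.8401) cross=33.719; C₋=(10.0174,-2.9767) cross=-33.719
  mode - wants cross < 0 → take C=(10.0174,-2.9767) (cross=-33.719)
ex = (C−B)/|BC| = (0.9948,0.1023); ey = (-0.1023,0.9948)
P = B + -2.88·ex + -2.86·ey = (-2.5026,-7.1389)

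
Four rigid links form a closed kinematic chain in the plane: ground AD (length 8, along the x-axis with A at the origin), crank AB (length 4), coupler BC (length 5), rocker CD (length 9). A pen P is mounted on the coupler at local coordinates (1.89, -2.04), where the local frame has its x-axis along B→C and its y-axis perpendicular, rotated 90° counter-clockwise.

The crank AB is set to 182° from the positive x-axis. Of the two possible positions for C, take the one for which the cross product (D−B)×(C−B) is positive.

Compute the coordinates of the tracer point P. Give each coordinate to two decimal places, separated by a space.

-1.22 -0.32

A=(0,0), D=(8.00,0)
B = A + 4.00·(cos182°, sin182°) = (-3.9976, -0.1396)
|BD| = 11.9984
circle(B,5.00) ∩ circle(D,9.00): a=3.6655, h=3.4006
  candidates: C₊=(-0.3718,3.3034) cross=40.801; C₋=(-0.2927,-3.4973) cross=-40.801
  mode + wants cross > 0 → take C=(-0.3718,3.3034) (cross=40.801)
ex = (C−B)/|BC| = (0.7251,0.6886); ey = (-0.6886,0.7251)
P = B + 1.89·ex + -2.04·ey = (-1.2223,-0.3174)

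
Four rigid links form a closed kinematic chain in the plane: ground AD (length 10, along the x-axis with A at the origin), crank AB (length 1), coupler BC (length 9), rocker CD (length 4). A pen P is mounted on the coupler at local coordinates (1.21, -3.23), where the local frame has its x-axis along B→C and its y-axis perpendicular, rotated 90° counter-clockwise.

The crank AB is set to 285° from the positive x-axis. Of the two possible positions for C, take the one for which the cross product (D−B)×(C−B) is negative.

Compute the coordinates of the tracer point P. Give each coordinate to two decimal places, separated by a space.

A=(0,0), D=(10.00,0)
B = A + 1.00·(cos285°, sin285°) = (0.2588, -0.9659)
|BD| = 9.7890
circle(B,9.00) ∩ circle(D,4.00): a=8.2145, h=3.6771
  candidates: C₊=(8.0704,3.5038) cross=35.995; C₋=(8.7961,-3.8145) cross=-35.995
  mode - wants cross < 0 → take C=(8.7961,-3.8145) (cross=-35.995)
ex = (C−B)/|BC| = (0.9486,-0.3165); ey = (0.3165,0.9486)
P = B + 1.21·ex + -3.23·ey = (0.3843,-4.4128)

0.38 -4.41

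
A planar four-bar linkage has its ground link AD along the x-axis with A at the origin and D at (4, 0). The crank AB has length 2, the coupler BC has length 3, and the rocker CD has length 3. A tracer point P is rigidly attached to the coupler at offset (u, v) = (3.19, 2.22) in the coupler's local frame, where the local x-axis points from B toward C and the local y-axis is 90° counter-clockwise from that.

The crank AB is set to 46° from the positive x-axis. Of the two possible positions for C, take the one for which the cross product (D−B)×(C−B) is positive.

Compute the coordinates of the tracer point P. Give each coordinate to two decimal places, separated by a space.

A=(0,0), D=(4.00,0)
B = A + 2.00·(cos46°, sin46°) = (1.3893, 1.4387)
|BD| = 2.9808
circle(B,3.00) ∩ circle(D,3.00): a=1.4904, h=2.6036
  candidates: C₊=(3.9513,2.9996) cross=7.761; C₋=(1.4381,-1.5609) cross=-7.761
  mode + wants cross > 0 → take C=(3.9513,2.9996) (cross=7.761)
ex = (C−B)/|BC| = (0.8540,0.5203); ey = (-0.5203,0.8540)
P = B + 3.19·ex + 2.22·ey = (2.9584,4.9943)

2.96 4.99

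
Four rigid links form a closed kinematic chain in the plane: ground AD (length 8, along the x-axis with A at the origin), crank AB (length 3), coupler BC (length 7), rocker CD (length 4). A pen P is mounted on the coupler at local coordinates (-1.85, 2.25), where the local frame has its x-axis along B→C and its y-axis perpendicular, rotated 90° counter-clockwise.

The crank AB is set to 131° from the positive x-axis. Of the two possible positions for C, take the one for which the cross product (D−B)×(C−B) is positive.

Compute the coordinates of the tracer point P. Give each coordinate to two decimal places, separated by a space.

A=(0,0), D=(8.00,0)
B = A + 3.00·(cos131°, sin131°) = (-1.9682, 2.2641)
|BD| = 10.2221
circle(B,7.00) ∩ circle(D,4.00): a=6.7252, h=1.9421
  candidates: C₊=(5.0201,2.6684) cross=19.852; C₋=(4.1598,-1.1193) cross=-19.852
  mode + wants cross > 0 → take C=(5.0201,2.6684) (cross=19.852)
ex = (C−B)/|BC| = (0.9983,0.0578); ey = (-0.0578,0.9983)
P = B + -1.85·ex + 2.25·ey = (-3.9450,4.4035)

-3.95 4.40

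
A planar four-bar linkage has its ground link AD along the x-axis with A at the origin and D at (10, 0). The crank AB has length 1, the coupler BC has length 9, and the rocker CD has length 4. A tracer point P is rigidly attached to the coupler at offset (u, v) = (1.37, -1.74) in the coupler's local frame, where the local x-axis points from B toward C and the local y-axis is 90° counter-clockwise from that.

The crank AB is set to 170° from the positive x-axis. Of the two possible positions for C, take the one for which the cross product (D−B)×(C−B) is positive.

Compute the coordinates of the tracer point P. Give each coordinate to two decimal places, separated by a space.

0.88 -1.02

A=(0,0), D=(10.00,0)
B = A + 1.00·(cos170°, sin170°) = (-0.9848, 0.1736)
|BD| = 10.9862
circle(B,9.00) ∩ circle(D,4.00): a=8.4514, h=3.0943
  candidates: C₊=(7.5144,3.1340) cross=33.994; C₋=(7.4166,-3.0538) cross=-33.994
  mode + wants cross > 0 → take C=(7.5144,3.1340) (cross=33.994)
ex = (C−B)/|BC| = (0.9444,0.3289); ey = (-0.3289,0.9444)
P = B + 1.37·ex + -1.74·ey = (0.8813,-1.0189)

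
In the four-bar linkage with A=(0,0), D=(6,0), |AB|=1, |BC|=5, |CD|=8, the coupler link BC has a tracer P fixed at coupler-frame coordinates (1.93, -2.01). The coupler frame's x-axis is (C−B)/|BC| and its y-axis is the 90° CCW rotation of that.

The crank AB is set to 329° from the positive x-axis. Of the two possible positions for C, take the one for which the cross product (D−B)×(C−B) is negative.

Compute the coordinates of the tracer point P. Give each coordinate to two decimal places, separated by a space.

-1.40 -2.15

A=(0,0), D=(6.00,0)
B = A + 1.00·(cos329°, sin329°) = (0.8572, -0.5150)
|BD| = 5.1686
circle(B,5.00) ∩ circle(D,8.00): a=-1.1885, h=4.8567
  candidates: C₊=(-0.8094,4.1990) cross=25.102; C₋=(0.1585,-5.4660) cross=-25.102
  mode - wants cross < 0 → take C=(0.1585,-5.4660) (cross=-25.102)
ex = (C−B)/|BC| = (-0.1397,-0.9902); ey = (0.9902,-0.1397)
P = B + 1.93·ex + -2.01·ey = (-1.4028,-2.1452)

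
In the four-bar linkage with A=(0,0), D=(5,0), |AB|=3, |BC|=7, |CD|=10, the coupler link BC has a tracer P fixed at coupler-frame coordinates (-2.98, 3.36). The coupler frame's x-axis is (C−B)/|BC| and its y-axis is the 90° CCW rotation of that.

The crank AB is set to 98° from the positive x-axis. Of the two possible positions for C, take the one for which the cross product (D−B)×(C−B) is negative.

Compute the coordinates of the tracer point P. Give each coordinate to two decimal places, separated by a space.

4.06 3.31

A=(0,0), D=(5.00,0)
B = A + 3.00·(cos98°, sin98°) = (-0.4175, 2.9708)
|BD| = 6.1786
circle(B,7.00) ∩ circle(D,10.00): a=-1.0378, h=6.9226
  candidates: C₊=(2.0010,9.5397) cross=42.772; C₋=(-4.6561,-2.6001) cross=-42.772
  mode - wants cross < 0 → take C=(-4.6561,-2.6001) (cross=-42.772)
ex = (C−B)/|BC| = (-0.6055,-0.7958); ey = (0.7958,-0.6055)
P = B + -2.98·ex + 3.36·ey = (4.0609,3.3079)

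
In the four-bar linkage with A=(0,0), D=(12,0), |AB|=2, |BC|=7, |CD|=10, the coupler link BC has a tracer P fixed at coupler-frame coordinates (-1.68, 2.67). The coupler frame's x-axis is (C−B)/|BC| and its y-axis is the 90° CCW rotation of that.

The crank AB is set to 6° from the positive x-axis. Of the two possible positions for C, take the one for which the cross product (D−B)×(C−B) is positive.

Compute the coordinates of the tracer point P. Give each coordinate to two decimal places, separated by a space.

-1.11 -0.36

A=(0,0), D=(12.00,0)
B = A + 2.00·(cos6°, sin6°) = (1.9890, 0.2091)
|BD| = 10.0131
circle(B,7.00) ∩ circle(D,10.00): a=2.4599, h=6.5535
  candidates: C₊=(4.5852,6.7098) cross=65.621; C₋=(4.3116,-6.3944) cross=-65.621
  mode + wants cross > 0 → take C=(4.5852,6.7098) (cross=65.621)
ex = (C−B)/|BC| = (0.3709,0.9287); ey = (-0.9287,0.3709)
P = B + -1.68·ex + 2.67·ey = (-1.1136,-0.3609)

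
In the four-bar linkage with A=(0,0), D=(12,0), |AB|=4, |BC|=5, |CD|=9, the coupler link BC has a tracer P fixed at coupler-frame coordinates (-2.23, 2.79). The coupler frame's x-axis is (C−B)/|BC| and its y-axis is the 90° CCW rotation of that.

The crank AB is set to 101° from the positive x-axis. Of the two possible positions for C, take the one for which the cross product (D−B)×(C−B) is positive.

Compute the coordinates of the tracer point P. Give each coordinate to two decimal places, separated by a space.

-3.30 6.44

A=(0,0), D=(12.00,0)
B = A + 4.00·(cos101°, sin101°) = (-0.7632, 3.9265)
|BD| = 13.3536
circle(B,5.00) ∩ circle(D,9.00): a=4.5800, h=2.0060
  candidates: C₊=(4.2041,4.4971) cross=26.787; C₋=(3.0244,0.6625) cross=-26.787
  mode + wants cross > 0 → take C=(4.2041,4.4971) (cross=26.787)
ex = (C−B)/|BC| = (0.9935,0.1141); ey = (-0.1141,0.9935)
P = B + -2.23·ex + 2.79·ey = (-3.2971,6.4438)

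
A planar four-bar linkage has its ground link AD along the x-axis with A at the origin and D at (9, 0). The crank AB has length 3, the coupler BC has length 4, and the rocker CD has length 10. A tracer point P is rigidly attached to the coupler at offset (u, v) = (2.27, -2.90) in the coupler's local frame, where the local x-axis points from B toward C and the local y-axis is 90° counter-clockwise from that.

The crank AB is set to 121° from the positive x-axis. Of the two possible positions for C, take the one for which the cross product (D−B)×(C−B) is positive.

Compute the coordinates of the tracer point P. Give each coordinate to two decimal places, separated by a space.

2.14 2.66

A=(0,0), D=(9.00,0)
B = A + 3.00·(cos121°, sin121°) = (-1.5451, 2.5715)
|BD| = 10.8541
circle(B,4.00) ∩ circle(D,10.00): a=1.5576, h=3.6843
  candidates: C₊=(0.8410,5.7819) cross=39.990; C₋=(-0.9048,-1.3769) cross=-39.990
  mode + wants cross > 0 → take C=(0.8410,5.7819) (cross=39.990)
ex = (C−B)/|BC| = (0.5965,0.8026); ey = (-0.8026,0.5965)
P = B + 2.27·ex + -2.90·ey = (2.1365,2.6635)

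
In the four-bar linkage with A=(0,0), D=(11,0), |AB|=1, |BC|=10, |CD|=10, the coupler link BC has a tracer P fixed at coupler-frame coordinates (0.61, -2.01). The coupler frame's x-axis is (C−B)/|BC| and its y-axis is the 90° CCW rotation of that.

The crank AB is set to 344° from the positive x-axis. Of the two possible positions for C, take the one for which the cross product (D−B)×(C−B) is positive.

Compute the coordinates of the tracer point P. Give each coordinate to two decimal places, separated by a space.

3.02 -0.70

A=(0,0), D=(11.00,0)
B = A + 1.00·(cos344°, sin344°) = (0.9613, -0.2756)
|BD| = 10.0425
circle(B,10.00) ∩ circle(D,10.00): a=5.0213, h=8.6479
  candidates: C₊=(5.7433,8.5069) cross=86.847; C₋=(6.2180,-8.7825) cross=-86.847
  mode + wants cross > 0 → take C=(5.7433,8.5069) (cross=86.847)
ex = (C−B)/|BC| = (0.4782,0.8783); ey = (-0.8783,0.4782)
P = B + 0.61·ex + -2.01·ey = (3.0182,-0.7011)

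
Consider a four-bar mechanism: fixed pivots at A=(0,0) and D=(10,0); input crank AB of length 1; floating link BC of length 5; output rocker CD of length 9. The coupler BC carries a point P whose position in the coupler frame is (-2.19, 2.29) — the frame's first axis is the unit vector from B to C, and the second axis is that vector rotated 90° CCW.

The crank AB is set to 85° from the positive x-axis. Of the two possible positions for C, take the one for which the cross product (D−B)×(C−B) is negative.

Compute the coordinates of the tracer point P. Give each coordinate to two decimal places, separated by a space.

A=(0,0), D=(10.00,0)
B = A + 1.00·(cos85°, sin85°) = (0.0872, 0.9962)
|BD| = 9.9628
circle(B,5.00) ∩ circle(D,9.00): a=2.1709, h=4.5041
  candidates: C₊=(2.6976,5.2607) cross=44.874; C₋=(1.7968,-3.7024) cross=-44.874
  mode - wants cross < 0 → take C=(1.7968,-3.7024) (cross=-44.874)
ex = (C−B)/|BC| = (0.3419,-0.9397); ey = (0.9397,0.3419)
P = B + -2.19·ex + 2.29·ey = (1.4903,3.8372)

1.49 3.84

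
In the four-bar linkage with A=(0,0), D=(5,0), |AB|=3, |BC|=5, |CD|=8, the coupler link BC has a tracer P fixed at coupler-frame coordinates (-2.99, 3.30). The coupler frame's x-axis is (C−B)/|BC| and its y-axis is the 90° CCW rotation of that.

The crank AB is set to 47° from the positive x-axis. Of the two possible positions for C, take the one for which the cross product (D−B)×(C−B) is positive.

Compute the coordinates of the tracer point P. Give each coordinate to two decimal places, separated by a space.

A=(0,0), D=(5.00,0)
B = A + 3.00·(cos47°, sin47°) = (2.0460, 2.1941)
|BD| = 3.6797
circle(B,5.00) ∩ circle(D,8.00): a=-3.4595, h=3.6099
  candidates: C₊=(1.4212,7.1549) cross=13.283; C₋=(-2.8838,1.3588) cross=-13.283
  mode + wants cross > 0 → take C=(1.4212,7.1549) (cross=13.283)
ex = (C−B)/|BC| = (-0.1250,0.9922); ey = (-0.9922,-0.1250)
P = B + -2.99·ex + 3.30·ey = (-0.8545,-1.1849)

-0.85 -1.18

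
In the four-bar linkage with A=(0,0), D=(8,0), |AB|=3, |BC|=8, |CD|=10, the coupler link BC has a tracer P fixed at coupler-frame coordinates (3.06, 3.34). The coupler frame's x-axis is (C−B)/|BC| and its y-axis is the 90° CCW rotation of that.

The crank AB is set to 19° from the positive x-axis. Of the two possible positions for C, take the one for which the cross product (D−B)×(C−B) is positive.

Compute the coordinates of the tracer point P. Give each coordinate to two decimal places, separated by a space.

-0.22 4.32

A=(0,0), D=(8.00,0)
B = A + 3.00·(cos19°, sin19°) = (2.8366, 0.9767)
|BD| = 5.2550
circle(B,8.00) ∩ circle(D,10.00): a=-0.7978, h=7.9601
  candidates: C₊=(3.5321,8.9464) cross=41.830; C₋=(0.5732,-6.6964) cross=-41.830
  mode + wants cross > 0 → take C=(3.5321,8.9464) (cross=41.830)
ex = (C−B)/|BC| = (0.0869,0.9962); ey = (-0.9962,0.0869)
P = B + 3.06·ex + 3.34·ey = (-0.2247,4.3155)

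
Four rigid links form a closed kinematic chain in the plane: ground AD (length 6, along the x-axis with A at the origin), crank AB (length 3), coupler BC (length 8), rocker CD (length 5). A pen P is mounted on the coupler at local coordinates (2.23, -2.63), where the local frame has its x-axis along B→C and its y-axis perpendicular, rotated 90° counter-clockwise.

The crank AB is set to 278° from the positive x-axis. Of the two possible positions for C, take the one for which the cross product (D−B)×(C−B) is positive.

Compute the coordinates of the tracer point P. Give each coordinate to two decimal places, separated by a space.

3.72 -1.96

A=(0,0), D=(6.00,0)
B = A + 3.00·(cos278°, sin278°) = (0.4175, -2.9708)
|BD| = 6.3237
circle(B,8.00) ∩ circle(D,5.00): a=6.2455, h=4.9994
  candidates: C₊=(3.5823,4.3766) cross=31.615; C₋=(8.2796,-4.4501) cross=-31.615
  mode + wants cross > 0 → take C=(3.5823,4.3766) (cross=31.615)
ex = (C−B)/|BC| = (0.3956,0.9184); ey = (-0.9184,0.3956)
P = B + 2.23·ex + -2.63·ey = (3.7152,-1.9631)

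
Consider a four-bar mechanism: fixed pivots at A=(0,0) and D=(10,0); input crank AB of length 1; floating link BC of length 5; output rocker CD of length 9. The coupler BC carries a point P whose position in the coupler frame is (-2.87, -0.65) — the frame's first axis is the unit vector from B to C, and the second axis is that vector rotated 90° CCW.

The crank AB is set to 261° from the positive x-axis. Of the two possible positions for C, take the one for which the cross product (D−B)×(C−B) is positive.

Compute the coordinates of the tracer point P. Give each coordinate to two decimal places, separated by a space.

-0.66 -3.89

A=(0,0), D=(10.00,0)
B = A + 1.00·(cos261°, sin261°) = (-0.1564, -0.9877)
|BD| = 10.2043
circle(B,5.00) ∩ circle(D,9.00): a=2.3582, h=4.4089
  candidates: C₊=(1.7640,3.6288) cross=44.990; C₋=(2.6175,-5.1477) cross=-44.990
  mode + wants cross > 0 → take C=(1.7640,3.6288) (cross=44.990)
ex = (C−B)/|BC| = (0.3841,0.9233); ey = (-0.9233,0.3841)
P = B + -2.87·ex + -0.65·ey = (-0.6586,-3.8872)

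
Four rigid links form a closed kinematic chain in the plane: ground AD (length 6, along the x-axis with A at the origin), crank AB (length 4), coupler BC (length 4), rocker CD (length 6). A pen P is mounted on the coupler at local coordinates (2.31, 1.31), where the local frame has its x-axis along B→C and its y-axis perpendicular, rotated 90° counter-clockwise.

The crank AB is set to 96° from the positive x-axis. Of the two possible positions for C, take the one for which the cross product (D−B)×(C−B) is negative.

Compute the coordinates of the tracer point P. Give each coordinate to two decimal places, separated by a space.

A=(0,0), D=(6.00,0)
B = A + 4.00·(cos96°, sin96°) = (-0.4181, 3.9781)
|BD| = 7.5510
circle(B,4.00) ∩ circle(D,6.00): a=2.4512, h=3.1610
  candidates: C₊=(3.3306,5.3735) cross=23.869; C₋=(0.0000,0.0000) cross=-23.869
  mode - wants cross < 0 → take C=(0.0000,0.0000) (cross=-23.869)
ex = (C−B)/|BC| = (0.1045,-0.9945); ey = (0.9945,0.1045)
P = B + 2.31·ex + 1.31·ey = (1.1262,1.8177)

1.13 1.82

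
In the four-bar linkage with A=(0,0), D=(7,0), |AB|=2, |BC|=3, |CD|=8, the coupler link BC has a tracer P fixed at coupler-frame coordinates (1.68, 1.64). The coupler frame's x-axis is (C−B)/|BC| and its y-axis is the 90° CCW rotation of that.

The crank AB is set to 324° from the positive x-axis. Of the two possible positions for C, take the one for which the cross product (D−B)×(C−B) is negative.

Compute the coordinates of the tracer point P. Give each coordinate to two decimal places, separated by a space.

A=(0,0), D=(7.00,0)
B = A + 2.00·(cos324°, sin324°) = (1.6180, -1.1756)
|BD| = 5.5089
circle(B,3.00) ∩ circle(D,8.00): a=-2.2375, h=1.9984
  candidates: C₊=(-0.9944,0.2993) cross=11.009; C₋=(-0.1415,-3.6054) cross=-11.009
  mode - wants cross < 0 → take C=(-0.1415,-3.6054) (cross=-11.009)
ex = (C−B)/|BC| = (-0.5865,-0.8099); ey = (0.8099,-0.5865)
P = B + 1.68·ex + 1.64·ey = (1.9610,-3.4982)

1.96 -3.50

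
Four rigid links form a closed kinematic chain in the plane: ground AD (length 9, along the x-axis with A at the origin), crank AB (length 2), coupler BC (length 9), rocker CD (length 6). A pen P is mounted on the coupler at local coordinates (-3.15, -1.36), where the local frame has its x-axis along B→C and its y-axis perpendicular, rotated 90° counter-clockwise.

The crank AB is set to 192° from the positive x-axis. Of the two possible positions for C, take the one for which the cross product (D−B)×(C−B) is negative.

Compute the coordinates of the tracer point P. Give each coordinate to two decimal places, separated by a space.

A=(0,0), D=(9.00,0)
B = A + 2.00·(cos192°, sin192°) = (-1.9563, -0.4158)
|BD| = 10.9642
circle(B,9.00) ∩ circle(D,6.00): a=7.5342, h=4.9229
  candidates: C₊=(5.3858,4.7893) cross=53.976; C₋=(5.7592,-5.0495) cross=-53.976
  mode - wants cross < 0 → take C=(5.7592,-5.0495) (cross=-53.976)
ex = (C−B)/|BC| = (0.8573,-0.5149); ey = (0.5149,0.8573)
P = B + -3.15·ex + -1.36·ey = (-5.3569,0.0401)

-5.36 0.04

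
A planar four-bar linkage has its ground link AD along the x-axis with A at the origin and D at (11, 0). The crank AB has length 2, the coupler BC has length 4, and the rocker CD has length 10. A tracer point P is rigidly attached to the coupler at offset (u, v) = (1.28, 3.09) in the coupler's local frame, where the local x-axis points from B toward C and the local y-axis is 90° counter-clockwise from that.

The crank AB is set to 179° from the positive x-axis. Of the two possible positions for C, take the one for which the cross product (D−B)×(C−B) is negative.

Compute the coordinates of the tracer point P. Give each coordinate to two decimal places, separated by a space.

0.83 1.82

A=(0,0), D=(11.00,0)
B = A + 2.00·(cos179°, sin179°) = (-1.9997, 0.0349)
|BD| = 12.9997
circle(B,4.00) ∩ circle(D,10.00): a=3.2690, h=2.3051
  candidates: C₊=(1.2755,2.3312) cross=29.965; C₋=(1.2631,-2.2789) cross=-29.965
  mode - wants cross < 0 → take C=(1.2631,-2.2789) (cross=-29.965)
ex = (C−B)/|BC| = (0.8157,-0.5785); ey = (0.5785,0.8157)
P = B + 1.28·ex + 3.09·ey = (0.8319,1.8150)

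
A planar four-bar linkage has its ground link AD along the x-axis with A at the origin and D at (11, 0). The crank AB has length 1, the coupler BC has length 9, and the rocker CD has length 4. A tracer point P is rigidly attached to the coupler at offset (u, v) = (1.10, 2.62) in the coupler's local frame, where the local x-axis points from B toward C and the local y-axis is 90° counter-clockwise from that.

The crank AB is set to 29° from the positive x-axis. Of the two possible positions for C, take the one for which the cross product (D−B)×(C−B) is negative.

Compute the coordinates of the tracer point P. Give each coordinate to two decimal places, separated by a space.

3.01 2.36

A=(0,0), D=(11.00,0)
B = A + 1.00·(cos29°, sin29°) = (0.8746, 0.4848)
|BD| = 10.1370
circle(B,9.00) ∩ circle(D,4.00): a=8.2746, h=3.5400
  candidates: C₊=(9.3090,3.6250) cross=35.885; C₋=(8.9704,-3.4469) cross=-35.885
  mode - wants cross < 0 → take C=(8.9704,-3.4469) (cross=-35.885)
ex = (C−B)/|BC| = (0.8995,-0.4369); ey = (0.4369,0.8995)
P = B + 1.10·ex + 2.62·ey = (3.0087,2.3611)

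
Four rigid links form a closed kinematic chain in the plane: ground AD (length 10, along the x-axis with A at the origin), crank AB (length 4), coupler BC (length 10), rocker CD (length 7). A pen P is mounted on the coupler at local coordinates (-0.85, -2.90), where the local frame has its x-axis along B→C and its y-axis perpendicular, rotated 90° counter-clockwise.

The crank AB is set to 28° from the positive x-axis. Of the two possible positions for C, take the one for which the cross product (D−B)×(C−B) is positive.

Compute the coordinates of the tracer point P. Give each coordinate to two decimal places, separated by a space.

A=(0,0), D=(10.00,0)
B = A + 4.00·(cos28°, sin28°) = (3.5318, 1.8779)
|BD| = 6.7353
circle(B,10.00) ∩ circle(D,7.00): a=7.1537, h=6.9875
  candidates: C₊=(12.3500,6.5938) cross=47.063; C₋=(8.4536,-6.8270) cross=-47.063
  mode + wants cross > 0 → take C=(12.3500,6.5938) (cross=47.063)
ex = (C−B)/|BC| = (0.8818,0.4716); ey = (-0.4716,0.8818)
P = B + -0.85·ex + -2.90·ey = (4.1498,-1.0802)

4.15 -1.08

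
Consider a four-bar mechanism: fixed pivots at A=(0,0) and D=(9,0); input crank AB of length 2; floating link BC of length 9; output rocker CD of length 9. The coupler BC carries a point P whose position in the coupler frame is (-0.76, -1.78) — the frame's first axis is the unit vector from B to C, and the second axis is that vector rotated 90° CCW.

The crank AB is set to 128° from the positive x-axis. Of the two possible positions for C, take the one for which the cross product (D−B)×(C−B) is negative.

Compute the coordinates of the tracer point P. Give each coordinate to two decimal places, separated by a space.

A=(0,0), D=(9.00,0)
B = A + 2.00·(cos128°, sin128°) = (-1.2313, 1.5760)
|BD| = 10.3520
circle(B,9.00) ∩ circle(D,9.00): a=5.1760, h=7.3627
  candidates: C₊=(5.0053,8.0649) cross=76.218; C₋=(2.7634,-6.4888) cross=-76.218
  mode - wants cross < 0 → take C=(2.7634,-6.4888) (cross=-76.218)
ex = (C−B)/|BC| = (0.4439,-0.8961); ey = (0.8961,0.4439)
P = B + -0.76·ex + -1.78·ey = (-3.1637,1.4670)

-3.16 1.47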